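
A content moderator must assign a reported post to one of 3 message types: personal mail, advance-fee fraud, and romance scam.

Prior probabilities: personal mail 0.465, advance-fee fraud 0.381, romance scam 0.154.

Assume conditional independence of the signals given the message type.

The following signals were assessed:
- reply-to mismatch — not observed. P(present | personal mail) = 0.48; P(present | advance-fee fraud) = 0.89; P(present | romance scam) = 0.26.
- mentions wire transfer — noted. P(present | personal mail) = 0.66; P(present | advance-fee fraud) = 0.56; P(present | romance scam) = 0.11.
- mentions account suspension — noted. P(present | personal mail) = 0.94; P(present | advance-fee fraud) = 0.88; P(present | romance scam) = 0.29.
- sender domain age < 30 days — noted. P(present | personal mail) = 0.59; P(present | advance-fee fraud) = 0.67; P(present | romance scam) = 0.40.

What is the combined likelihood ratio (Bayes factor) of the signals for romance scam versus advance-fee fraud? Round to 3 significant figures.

Take the product of per-signal likelihoods under each hypothesis (using 1 − P(present | H) for each absent signal), then divide.
  romance scam: (1 − 0.26) × 0.11 × 0.29 × 0.40 = 0.0094424
  advance-fee fraud: (1 − 0.89) × 0.56 × 0.88 × 0.67 = 0.036319
Bayes factor = 0.0094424 / 0.036319 ≈ 0.260

0.260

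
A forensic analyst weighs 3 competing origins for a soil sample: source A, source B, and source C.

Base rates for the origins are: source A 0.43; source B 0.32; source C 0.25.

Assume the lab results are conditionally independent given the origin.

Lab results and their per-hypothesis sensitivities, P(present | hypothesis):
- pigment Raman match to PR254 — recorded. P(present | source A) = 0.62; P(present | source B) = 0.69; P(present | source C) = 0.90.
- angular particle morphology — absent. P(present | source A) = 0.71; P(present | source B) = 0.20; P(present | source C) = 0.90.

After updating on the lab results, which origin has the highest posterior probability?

source B

By Bayes' rule with conditional independence, the unnormalized weight for each hypothesis is prior × ∏ likelihoods (using 1 − P(present | H) for each absent lab result):
  source A: 0.43 × 0.62 × (1 − 0.71) = 0.077314
  source B: 0.32 × 0.69 × (1 − 0.20) = 0.17664
  source C: 0.25 × 0.90 × (1 − 0.90) = 0.0225
Normalizing constant Z = 0.077314 + 0.17664 + 0.0225 = 0.27645.
P(source A | evidence) ≈ 0.077314 / 0.27645 ≈ 0.280
P(source B | evidence) ≈ 0.17664 / 0.27645 ≈ 0.639
P(source C | evidence) ≈ 0.0225 / 0.27645 ≈ 0.081
The largest is 0.639, so source B is most probable.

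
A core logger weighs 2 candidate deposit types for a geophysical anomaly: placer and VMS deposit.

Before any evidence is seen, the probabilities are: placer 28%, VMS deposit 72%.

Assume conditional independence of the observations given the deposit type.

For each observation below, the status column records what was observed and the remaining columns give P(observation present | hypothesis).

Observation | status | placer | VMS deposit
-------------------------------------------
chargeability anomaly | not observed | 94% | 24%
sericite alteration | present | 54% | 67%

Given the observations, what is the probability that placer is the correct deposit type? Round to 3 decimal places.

0.024

By Bayes' rule with conditional independence, the unnormalized weight for each hypothesis is prior × ∏ likelihoods (using 1 − P(present | H) for each absent observation):
  placer: 0.28 × (1 − 0.94) × 0.54 = 0.009072
  VMS deposit: 0.72 × (1 − 0.24) × 0.67 = 0.36662
Normalizing constant Z = 0.009072 + 0.36662 = 0.3757.
P(placer | evidence) = 0.009072 / 0.3757 ≈ 0.024.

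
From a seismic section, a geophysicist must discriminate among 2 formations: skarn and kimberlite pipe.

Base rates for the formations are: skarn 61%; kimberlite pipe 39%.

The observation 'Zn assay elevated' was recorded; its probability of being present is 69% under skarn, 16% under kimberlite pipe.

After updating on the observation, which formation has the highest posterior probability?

skarn

By Bayes' rule, the unnormalized weight for each hypothesis is prior × likelihood:
  skarn: 0.61 × 0.69 = 0.4209
  kimberlite pipe: 0.39 × 0.16 = 0.0624
The unnormalized weights sum to 0.4833.
P(skarn | evidence) ≈ 0.4209 / 0.4833 ≈ 0.871
P(kimberlite pipe | evidence) ≈ 0.0624 / 0.4833 ≈ 0.129
The largest is 0.871, so skarn is most probable.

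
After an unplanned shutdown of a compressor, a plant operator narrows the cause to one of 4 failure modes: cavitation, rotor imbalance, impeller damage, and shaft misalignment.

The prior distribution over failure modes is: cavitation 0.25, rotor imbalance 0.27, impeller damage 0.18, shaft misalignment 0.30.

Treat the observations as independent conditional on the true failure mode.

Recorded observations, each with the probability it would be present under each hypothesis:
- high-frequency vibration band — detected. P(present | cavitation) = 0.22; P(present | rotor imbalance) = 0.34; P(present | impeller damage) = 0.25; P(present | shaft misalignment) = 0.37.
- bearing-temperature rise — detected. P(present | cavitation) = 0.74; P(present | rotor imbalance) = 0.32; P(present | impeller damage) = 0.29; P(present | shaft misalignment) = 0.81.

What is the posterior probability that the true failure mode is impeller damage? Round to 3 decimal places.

0.075

For each hypothesis, the unnormalized posterior weight is prior × product of the observation likelihoods:
  cavitation: 0.25 × 0.22 × 0.74 = 0.0407
  rotor imbalance: 0.27 × 0.34 × 0.32 = 0.029376
  impeller damage: 0.18 × 0.25 × 0.29 = 0.01305
  shaft misalignment: 0.30 × 0.37 × 0.81 = 0.08991
Normalizing constant Z = 0.0407 + 0.029376 + 0.01305 + 0.08991 = 0.17304.
P(impeller damage | evidence) = 0.01305 / 0.17304 ≈ 0.075.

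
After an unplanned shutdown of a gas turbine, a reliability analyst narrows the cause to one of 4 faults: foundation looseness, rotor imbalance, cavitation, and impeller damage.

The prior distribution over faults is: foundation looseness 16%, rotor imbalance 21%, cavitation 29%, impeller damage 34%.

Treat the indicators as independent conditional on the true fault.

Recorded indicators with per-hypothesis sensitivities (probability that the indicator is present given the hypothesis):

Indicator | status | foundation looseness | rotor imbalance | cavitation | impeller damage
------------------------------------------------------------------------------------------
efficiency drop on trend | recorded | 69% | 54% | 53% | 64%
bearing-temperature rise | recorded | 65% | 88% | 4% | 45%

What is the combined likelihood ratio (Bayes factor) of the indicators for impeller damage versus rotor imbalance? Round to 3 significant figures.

0.606

Joint likelihood of the indicator pattern under each hypothesis:
  impeller damage: 0.64 × 0.45 = 0.288
  rotor imbalance: 0.54 × 0.88 = 0.4752
Bayes factor = 0.288 / 0.4752 ≈ 0.606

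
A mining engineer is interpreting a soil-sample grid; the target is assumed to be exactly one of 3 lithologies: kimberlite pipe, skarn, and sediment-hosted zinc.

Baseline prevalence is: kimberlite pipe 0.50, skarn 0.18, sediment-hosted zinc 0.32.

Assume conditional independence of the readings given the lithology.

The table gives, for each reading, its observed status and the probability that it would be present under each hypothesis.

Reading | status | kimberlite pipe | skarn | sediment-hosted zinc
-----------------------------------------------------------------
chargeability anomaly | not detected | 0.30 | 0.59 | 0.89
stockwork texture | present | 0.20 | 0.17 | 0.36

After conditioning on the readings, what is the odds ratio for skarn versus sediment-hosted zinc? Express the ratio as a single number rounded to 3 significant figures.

0.990

The normalizing constant cancels in an odds ratio, so compute prior × likelihood for the two hypotheses only (using 1 − P(present | H) for each absent reading):
  skarn: 0.18 × (1 − 0.59) × 0.17 = 0.012546
  sediment-hosted zinc: 0.32 × (1 − 0.89) × 0.36 = 0.012672
Posterior odds = 0.012546 / 0.012672 ≈ 0.990.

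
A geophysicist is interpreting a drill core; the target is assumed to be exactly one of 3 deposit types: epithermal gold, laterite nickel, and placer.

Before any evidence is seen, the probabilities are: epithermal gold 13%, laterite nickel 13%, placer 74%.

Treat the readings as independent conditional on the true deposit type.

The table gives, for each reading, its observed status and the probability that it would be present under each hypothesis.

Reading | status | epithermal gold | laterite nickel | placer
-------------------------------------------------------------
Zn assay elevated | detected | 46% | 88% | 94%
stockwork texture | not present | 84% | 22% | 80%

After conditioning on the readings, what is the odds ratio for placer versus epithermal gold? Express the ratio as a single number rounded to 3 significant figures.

The normalizing constant cancels in an odds ratio, so compute prior × likelihood for the two hypotheses only (using 1 − P(present | H) for each absent reading):
  placer: 0.74 × 0.94 × (1 − 0.80) = 0.13912
  epithermal gold: 0.13 × 0.46 × (1 − 0.84) = 0.009568
Odds(placer : epithermal gold) = 0.13912 / 0.009568 ≈ 14.5.

14.5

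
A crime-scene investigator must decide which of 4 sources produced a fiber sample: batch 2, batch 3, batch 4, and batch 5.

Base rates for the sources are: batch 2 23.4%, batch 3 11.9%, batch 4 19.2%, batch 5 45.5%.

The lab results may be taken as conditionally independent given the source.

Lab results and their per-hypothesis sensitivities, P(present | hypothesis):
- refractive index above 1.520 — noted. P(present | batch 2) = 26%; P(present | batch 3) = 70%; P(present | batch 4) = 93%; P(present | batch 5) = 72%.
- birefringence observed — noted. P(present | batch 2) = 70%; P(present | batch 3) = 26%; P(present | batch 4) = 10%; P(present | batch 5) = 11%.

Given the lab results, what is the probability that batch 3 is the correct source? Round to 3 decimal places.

0.183

By Bayes' rule with conditional independence, the unnormalized weight for each hypothesis is prior × ∏ likelihoods:
  batch 2: 0.234 × 0.26 × 0.70 = 0.042588
  batch 3: 0.119 × 0.70 × 0.26 = 0.021658
  batch 4: 0.192 × 0.93 × 0.10 = 0.017856
  batch 5: 0.455 × 0.72 × 0.11 = 0.036036
Marginal likelihood of the evidence = 0.11814.
P(batch 3 | evidence) = 0.021658 / 0.11814 ≈ 0.183.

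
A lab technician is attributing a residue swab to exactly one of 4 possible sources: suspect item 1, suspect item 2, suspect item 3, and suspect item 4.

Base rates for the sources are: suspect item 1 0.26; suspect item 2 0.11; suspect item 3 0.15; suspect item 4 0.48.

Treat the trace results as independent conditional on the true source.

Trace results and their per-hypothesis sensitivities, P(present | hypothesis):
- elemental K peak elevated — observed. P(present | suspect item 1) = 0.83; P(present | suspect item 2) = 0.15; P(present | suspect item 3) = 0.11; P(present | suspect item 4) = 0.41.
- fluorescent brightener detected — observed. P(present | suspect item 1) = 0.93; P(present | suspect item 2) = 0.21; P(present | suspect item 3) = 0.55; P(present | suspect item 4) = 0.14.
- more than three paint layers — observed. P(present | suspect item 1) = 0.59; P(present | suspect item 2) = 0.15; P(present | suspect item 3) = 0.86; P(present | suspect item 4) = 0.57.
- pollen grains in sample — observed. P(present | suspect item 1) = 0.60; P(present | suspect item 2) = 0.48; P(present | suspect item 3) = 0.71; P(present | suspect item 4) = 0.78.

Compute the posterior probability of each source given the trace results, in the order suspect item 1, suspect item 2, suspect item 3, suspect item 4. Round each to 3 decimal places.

0.797, 0.003, 0.062, 0.138

For each hypothesis, the unnormalized posterior weight is prior × product of the trace result likelihoods:
  suspect item 1: 0.26 × 0.83 × 0.93 × 0.59 × 0.60 = 0.071046
  suspect item 2: 0.11 × 0.15 × 0.21 × 0.15 × 0.48 = 0.00024948
  suspect item 3: 0.15 × 0.11 × 0.55 × 0.86 × 0.71 = 0.0055412
  suspect item 4: 0.48 × 0.41 × 0.14 × 0.57 × 0.78 = 0.01225
The unnormalized weights sum to 0.089086.
P(suspect item 1 | evidence) = 0.071046 / 0.089086 ≈ 0.797
P(suspect item 2 | evidence) = 0.00024948 / 0.089086 ≈ 0.003
P(suspect item 3 | evidence) = 0.0055412 / 0.089086 ≈ 0.062
P(suspect item 4 | evidence) = 0.01225 / 0.089086 ≈ 0.138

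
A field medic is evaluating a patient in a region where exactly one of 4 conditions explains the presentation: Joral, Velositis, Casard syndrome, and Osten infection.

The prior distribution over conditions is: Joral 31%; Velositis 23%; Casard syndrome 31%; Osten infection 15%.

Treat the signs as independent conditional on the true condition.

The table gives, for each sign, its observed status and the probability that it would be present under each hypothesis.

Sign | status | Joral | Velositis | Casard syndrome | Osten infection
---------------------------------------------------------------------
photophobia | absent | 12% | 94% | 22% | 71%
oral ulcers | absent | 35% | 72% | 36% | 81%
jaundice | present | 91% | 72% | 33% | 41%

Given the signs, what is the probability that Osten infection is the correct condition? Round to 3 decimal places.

For each hypothesis, the unnormalized posterior weight is prior × product of the sign likelihoods (using 1 − P(present | H) for each absent sign):
  Joral: 0.31 × (1 − 0.12) × (1 − 0.35) × 0.91 = 0.16136
  Velositis: 0.23 × (1 − 0.94) × (1 − 0.72) × 0.72 = 0.0027821
  Casard syndrome: 0.31 × (1 − 0.22) × (1 − 0.36) × 0.33 = 0.051068
  Osten infection: 0.15 × (1 − 0.71) × (1 − 0.81) × 0.41 = 0.0033886
The unnormalized weights sum to 0.2186.
P(Osten infection | evidence) = 0.0033886 / 0.2186 ≈ 0.016.

0.016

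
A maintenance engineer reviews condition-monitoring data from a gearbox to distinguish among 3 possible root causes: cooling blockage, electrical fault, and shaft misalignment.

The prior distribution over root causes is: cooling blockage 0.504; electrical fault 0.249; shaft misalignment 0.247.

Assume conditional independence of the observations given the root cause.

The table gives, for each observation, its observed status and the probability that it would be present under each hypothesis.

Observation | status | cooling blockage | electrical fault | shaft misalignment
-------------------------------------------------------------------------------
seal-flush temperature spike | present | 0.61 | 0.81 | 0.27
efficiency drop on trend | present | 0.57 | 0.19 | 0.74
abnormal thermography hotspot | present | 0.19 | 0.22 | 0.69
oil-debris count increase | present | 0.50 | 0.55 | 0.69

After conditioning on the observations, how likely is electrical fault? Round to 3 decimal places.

By Bayes' rule with conditional independence, the unnormalized weight for each hypothesis is prior × ∏ likelihoods:
  cooling blockage: 0.504 × 0.61 × 0.57 × 0.19 × 0.50 = 0.016648
  electrical fault: 0.249 × 0.81 × 0.19 × 0.22 × 0.55 = 0.0046369
  shaft misalignment: 0.247 × 0.27 × 0.74 × 0.69 × 0.69 = 0.023496
The unnormalized weights sum to 0.044781.
P(electrical fault | evidence) = 0.0046369 / 0.044781 ≈ 0.104.

0.104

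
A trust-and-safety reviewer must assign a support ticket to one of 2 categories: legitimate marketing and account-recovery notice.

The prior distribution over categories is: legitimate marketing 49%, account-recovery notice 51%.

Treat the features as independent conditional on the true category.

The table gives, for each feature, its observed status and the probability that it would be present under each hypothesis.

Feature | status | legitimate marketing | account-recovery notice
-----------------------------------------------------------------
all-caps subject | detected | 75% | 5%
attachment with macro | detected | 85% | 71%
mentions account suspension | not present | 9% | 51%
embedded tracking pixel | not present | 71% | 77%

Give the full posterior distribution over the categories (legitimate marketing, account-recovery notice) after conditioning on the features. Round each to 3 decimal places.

Multiply each prior by the joint likelihood of the feature pattern (using 1 − P(present | H) for each absent feature):
  legitimate marketing: 0.490 × 0.75 × 0.85 × (1 − 0.09) × (1 − 0.71) = 0.082436
  account-recovery notice: 0.510 × 0.05 × 0.71 × (1 − 0.51) × (1 − 0.77) = 0.0020404
Normalizing constant Z = 0.082436 + 0.0020404 = 0.084476.
P(legitimate marketing | evidence) = 0.082436 / 0.084476 ≈ 0.976
P(account-recovery notice | evidence) = 0.0020404 / 0.084476 ≈ 0.024

0.976, 0.024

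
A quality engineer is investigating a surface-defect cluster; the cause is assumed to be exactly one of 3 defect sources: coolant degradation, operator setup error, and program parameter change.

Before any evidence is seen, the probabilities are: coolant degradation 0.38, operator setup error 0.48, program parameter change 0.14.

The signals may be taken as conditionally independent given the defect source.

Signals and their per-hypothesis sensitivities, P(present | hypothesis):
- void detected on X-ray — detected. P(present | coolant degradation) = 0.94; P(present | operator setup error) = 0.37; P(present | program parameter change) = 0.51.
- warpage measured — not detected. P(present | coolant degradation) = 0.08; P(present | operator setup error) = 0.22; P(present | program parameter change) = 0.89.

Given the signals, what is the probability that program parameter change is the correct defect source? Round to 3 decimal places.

Multiply each prior by the joint likelihood of the signal pattern (using 1 − P(present | H) for each absent signal):
  coolant degradation: 0.38 × 0.94 × (1 − 0.08) = 0.32862
  operator setup error: 0.48 × 0.37 × (1 − 0.22) = 0.13853
  program parameter change: 0.14 × 0.51 × (1 − 0.89) = 0.007854
The unnormalized weights sum to 0.47501.
P(program parameter change | evidence) = 0.007854 / 0.47501 ≈ 0.017.

0.017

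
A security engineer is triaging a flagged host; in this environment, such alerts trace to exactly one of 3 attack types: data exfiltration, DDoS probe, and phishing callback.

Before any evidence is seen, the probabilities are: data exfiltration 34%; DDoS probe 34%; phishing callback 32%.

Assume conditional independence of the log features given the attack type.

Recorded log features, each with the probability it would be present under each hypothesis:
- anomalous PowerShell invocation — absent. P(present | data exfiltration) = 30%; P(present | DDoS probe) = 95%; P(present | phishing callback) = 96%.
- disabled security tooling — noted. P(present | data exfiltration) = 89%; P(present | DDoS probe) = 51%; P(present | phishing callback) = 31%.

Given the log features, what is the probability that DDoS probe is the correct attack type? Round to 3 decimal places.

By Bayes' rule with conditional independence, the unnormalized weight for each hypothesis is prior × ∏ likelihoods (using 1 − P(present | H) for each absent log feature):
  data exfiltration: 0.34 × (1 − 0.30) × 0.89 = 0.21182
  DDoS probe: 0.34 × (1 − 0.95) × 0.51 = 0.00867
  phishing callback: 0.32 × (1 − 0.96) × 0.31 = 0.003968
Normalizing constant Z = 0.21182 + 0.00867 + 0.003968 = 0.22446.
P(DDoS probe | evidence) = 0.00867 / 0.22446 ≈ 0.039.

0.039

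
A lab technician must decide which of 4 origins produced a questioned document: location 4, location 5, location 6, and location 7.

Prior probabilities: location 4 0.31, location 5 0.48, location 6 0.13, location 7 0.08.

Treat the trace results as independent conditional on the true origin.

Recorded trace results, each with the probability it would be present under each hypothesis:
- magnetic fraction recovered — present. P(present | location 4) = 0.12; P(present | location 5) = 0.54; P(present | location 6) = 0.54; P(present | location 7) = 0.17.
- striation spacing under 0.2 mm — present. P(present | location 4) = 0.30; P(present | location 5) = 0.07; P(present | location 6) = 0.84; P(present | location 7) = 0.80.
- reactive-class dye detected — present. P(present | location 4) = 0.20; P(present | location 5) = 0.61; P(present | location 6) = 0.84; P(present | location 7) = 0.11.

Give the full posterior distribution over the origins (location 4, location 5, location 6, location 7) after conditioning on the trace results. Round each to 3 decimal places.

For each hypothesis, the unnormalized posterior weight is prior × product of the trace result likelihoods:
  location 4: 0.31 × 0.12 × 0.30 × 0.20 = 0.002232
  location 5: 0.48 × 0.54 × 0.07 × 0.61 = 0.011068
  location 6: 0.13 × 0.54 × 0.84 × 0.84 = 0.049533
  location 7: 0.08 × 0.17 × 0.80 × 0.11 = 0.0011968
Marginal likelihood of the evidence = 0.06403.
P(location 4 | evidence) = 0.002232 / 0.06403 ≈ 0.035
P(location 5 | evidence) = 0.011068 / 0.06403 ≈ 0.173
P(location 6 | evidence) = 0.049533 / 0.06403 ≈ 0.774
P(location 7 | evidence) = 0.0011968 / 0.06403 ≈ 0.019

0.035, 0.173, 0.774, 0.019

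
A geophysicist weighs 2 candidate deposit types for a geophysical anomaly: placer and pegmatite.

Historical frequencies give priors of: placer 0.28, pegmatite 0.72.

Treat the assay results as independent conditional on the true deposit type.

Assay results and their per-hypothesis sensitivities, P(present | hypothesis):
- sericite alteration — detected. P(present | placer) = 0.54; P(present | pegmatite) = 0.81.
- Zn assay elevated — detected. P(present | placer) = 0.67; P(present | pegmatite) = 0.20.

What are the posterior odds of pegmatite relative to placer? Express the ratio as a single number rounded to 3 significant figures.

1.15

Posterior odds equal prior odds times the likelihood ratio; only the two competing hypotheses matter.
  pegmatite: 0.72 × 0.81 × 0.20 = 0.11664
  placer: 0.28 × 0.54 × 0.67 = 0.1013
Posterior odds = 0.11664 / 0.1013 ≈ 1.15.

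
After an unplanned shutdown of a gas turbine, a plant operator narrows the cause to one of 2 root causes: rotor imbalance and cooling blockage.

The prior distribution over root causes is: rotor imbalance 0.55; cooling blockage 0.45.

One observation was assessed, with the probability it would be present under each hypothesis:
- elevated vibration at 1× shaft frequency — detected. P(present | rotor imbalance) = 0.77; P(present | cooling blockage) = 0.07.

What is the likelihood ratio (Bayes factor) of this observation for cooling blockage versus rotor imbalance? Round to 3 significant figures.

Likelihood of this observation under each hypothesis:
  cooling blockage: 0.07
  rotor imbalance: 0.77
Bayes factor = 0.07 / 0.77 ≈ 0.0909

0.0909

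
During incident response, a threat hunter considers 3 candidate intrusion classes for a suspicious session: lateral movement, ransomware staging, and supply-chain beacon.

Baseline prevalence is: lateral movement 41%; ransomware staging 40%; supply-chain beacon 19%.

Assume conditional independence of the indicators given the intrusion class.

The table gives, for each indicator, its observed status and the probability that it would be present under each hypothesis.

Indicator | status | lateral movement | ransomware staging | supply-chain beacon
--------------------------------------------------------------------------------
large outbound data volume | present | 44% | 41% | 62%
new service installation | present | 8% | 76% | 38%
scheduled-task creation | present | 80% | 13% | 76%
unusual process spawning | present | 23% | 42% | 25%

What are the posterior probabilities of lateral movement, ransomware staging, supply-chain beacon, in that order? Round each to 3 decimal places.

0.148, 0.379, 0.473

For each hypothesis, the unnormalized posterior weight is prior × product of the indicator likelihoods:
  lateral movement: 0.41 × 0.44 × 0.08 × 0.80 × 0.23 = 0.0026555
  ransomware staging: 0.40 × 0.41 × 0.76 × 0.13 × 0.42 = 0.0068053
  supply-chain beacon: 0.19 × 0.62 × 0.38 × 0.76 × 0.25 = 0.0085052
The unnormalized weights sum to 0.017966.
P(lateral movement | evidence) = 0.0026555 / 0.017966 ≈ 0.148
P(ransomware staging | evidence) = 0.0068053 / 0.017966 ≈ 0.379
P(supply-chain beacon | evidence) = 0.0085052 / 0.017966 ≈ 0.473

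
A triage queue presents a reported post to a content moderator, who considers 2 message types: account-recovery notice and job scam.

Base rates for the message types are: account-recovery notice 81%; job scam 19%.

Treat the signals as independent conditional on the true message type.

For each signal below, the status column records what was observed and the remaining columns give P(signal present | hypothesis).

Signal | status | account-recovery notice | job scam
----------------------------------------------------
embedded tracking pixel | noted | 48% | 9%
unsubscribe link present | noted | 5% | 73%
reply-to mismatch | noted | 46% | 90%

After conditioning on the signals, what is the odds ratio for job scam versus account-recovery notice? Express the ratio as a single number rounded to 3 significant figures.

Unnormalized posterior weight (prior times the signal likelihoods) for each of the two hypotheses:
  job scam: 0.19 × 0.09 × 0.73 × 0.90 = 0.011235
  account-recovery notice: 0.81 × 0.48 × 0.05 × 0.46 = 0.0089424
Odds(job scam : account-recovery notice) = 0.011235 / 0.0089424 ≈ 1.26.

1.26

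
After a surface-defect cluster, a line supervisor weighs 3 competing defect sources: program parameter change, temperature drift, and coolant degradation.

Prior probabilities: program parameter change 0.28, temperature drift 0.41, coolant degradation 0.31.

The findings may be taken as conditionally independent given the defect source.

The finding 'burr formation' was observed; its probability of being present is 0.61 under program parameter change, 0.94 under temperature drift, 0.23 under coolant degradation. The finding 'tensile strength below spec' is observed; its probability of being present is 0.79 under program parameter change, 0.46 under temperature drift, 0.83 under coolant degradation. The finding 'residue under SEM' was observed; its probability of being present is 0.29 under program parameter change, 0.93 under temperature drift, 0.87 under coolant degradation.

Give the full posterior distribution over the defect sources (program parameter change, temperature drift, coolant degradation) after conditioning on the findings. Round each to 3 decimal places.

0.153, 0.645, 0.202

By Bayes' rule with conditional independence, the unnormalized weight for each hypothesis is prior × ∏ likelihoods:
  program parameter change: 0.28 × 0.61 × 0.79 × 0.29 = 0.03913
  temperature drift: 0.41 × 0.94 × 0.46 × 0.93 = 0.16487
  coolant degradation: 0.31 × 0.23 × 0.83 × 0.87 = 0.051486
Normalizing constant Z = 0.03913 + 0.16487 + 0.051486 = 0.25549.
P(program parameter change | evidence) = 0.03913 / 0.25549 ≈ 0.153
P(temperature drift | evidence) = 0.16487 / 0.25549 ≈ 0.645
P(coolant degradation | evidence) = 0.051486 / 0.25549 ≈ 0.202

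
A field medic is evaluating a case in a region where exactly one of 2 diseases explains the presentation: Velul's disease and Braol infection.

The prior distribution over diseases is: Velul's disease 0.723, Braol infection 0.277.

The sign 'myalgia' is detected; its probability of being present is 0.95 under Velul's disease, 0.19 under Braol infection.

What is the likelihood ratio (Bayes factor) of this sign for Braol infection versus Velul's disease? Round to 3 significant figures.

0.200

The Bayes factor is the ratio of the two likelihoods.
  Braol infection: 0.19
  Velul's disease: 0.95
Bayes factor = 0.19 / 0.95 ≈ 0.200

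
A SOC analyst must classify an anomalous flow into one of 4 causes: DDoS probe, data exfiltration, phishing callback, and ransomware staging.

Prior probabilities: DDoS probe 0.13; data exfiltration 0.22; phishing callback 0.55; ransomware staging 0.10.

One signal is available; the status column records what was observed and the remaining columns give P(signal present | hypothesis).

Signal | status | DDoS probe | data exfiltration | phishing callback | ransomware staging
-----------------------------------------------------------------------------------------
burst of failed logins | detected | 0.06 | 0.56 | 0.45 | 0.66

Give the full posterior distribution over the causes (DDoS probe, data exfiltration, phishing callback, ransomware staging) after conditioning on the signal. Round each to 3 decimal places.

Multiply each prior by the likelihood of the signal:
  DDoS probe: 0.13 × 0.06 = 0.0078
  data exfiltration: 0.22 × 0.56 = 0.1232
  phishing callback: 0.55 × 0.45 = 0.2475
  ransomware staging: 0.10 × 0.66 = 0.066
Marginal likelihood of the evidence = 0.4445.
P(DDoS probe | evidence) = 0.0078 / 0.4445 ≈ 0.018
P(data exfiltration | evidence) = 0.1232 / 0.4445 ≈ 0.277
P(phishing callback | evidence) = 0.2475 / 0.4445 ≈ 0.557
P(ransomware staging | evidence) = 0.066 / 0.4445 ≈ 0.148

0.018, 0.277, 0.557, 0.148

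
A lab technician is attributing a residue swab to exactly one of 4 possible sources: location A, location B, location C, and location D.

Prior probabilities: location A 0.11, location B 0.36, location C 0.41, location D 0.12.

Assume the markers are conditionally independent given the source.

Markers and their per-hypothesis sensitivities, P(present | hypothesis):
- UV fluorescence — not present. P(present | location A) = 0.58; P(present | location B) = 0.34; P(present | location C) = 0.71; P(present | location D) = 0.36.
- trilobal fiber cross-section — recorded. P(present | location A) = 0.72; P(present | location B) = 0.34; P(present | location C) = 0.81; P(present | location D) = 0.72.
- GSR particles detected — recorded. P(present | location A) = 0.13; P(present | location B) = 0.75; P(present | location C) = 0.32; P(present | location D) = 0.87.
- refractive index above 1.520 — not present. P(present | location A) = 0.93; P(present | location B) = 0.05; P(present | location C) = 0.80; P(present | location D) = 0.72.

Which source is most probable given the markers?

Multiply each prior by the joint likelihood of the marker pattern (using 1 − P(present | H) for each absent marker):
  location A: 0.11 × (1 − 0.58) × 0.72 × 0.13 × (1 − 0.93) = 0.0003027
  location B: 0.36 × (1 − 0.34) × 0.34 × 0.75 × (1 − 0.05) = 0.057559
  location C: 0.41 × (1 − 0.71) × 0.81 × 0.32 × (1 − 0.80) = 0.0061638
  location D: 0.12 × (1 − 0.36) × 0.72 × 0.87 × (1 − 0.72) = 0.01347
Marginal likelihood of the evidence = 0.077495.
P(location A | evidence) ≈ 0.0003027 / 0.077495 ≈ 0.004
P(location B | evidence) ≈ 0.057559 / 0.077495 ≈ 0.743
P(location C | evidence) ≈ 0.0061638 / 0.077495 ≈ 0.080
P(location D | evidence) ≈ 0.01347 / 0.077495 ≈ 0.174
The largest is 0.743, so location B is most probable.

location B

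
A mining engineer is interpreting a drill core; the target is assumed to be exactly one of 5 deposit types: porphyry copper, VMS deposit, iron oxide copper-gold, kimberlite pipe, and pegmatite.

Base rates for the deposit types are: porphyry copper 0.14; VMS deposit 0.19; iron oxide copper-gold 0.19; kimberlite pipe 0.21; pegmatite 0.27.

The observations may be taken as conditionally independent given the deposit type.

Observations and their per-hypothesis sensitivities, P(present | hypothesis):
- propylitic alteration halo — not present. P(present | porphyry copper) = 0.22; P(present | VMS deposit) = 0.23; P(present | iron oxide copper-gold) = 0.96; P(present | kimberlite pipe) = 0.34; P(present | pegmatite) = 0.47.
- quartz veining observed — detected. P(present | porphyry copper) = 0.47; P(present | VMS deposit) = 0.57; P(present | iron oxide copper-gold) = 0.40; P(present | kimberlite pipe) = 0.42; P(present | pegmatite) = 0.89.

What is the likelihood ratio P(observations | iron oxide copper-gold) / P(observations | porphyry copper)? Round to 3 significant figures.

The Bayes factor is the ratio of the joint likelihoods of the evidence pattern under the two hypotheses (using 1 − P(present | H) for each absent observation).
  iron oxide copper-gold: (1 − 0.96) × 0.40 = 0.016
  porphyry copper: (1 − 0.22) × 0.47 = 0.3666
Bayes factor = 0.016 / 0.3666 ≈ 0.0436

0.0436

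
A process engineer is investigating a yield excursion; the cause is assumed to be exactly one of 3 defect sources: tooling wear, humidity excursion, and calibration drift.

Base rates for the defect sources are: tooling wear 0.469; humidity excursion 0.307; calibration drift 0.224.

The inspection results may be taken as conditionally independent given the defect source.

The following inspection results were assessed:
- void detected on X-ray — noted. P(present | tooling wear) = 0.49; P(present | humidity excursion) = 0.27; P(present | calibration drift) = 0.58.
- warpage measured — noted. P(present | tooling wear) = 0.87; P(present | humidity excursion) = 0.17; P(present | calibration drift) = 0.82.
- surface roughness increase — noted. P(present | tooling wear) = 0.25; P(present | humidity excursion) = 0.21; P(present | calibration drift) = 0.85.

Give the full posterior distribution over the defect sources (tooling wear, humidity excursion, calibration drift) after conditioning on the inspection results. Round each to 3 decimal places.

For each hypothesis, the unnormalized posterior weight is prior × product of the inspection result likelihoods:
  tooling wear: 0.469 × 0.49 × 0.87 × 0.25 = 0.049984
  humidity excursion: 0.307 × 0.27 × 0.17 × 0.21 = 0.0029592
  calibration drift: 0.224 × 0.58 × 0.82 × 0.85 = 0.090554
Normalizing constant Z = 0.049984 + 0.0029592 + 0.090554 = 0.1435.
P(tooling wear | evidence) = 0.049984 / 0.1435 ≈ 0.348
P(humidity excursion | evidence) = 0.0029592 / 0.1435 ≈ 0.021
P(calibration drift | evidence) = 0.090554 / 0.1435 ≈ 0.631

0.348, 0.021, 0.631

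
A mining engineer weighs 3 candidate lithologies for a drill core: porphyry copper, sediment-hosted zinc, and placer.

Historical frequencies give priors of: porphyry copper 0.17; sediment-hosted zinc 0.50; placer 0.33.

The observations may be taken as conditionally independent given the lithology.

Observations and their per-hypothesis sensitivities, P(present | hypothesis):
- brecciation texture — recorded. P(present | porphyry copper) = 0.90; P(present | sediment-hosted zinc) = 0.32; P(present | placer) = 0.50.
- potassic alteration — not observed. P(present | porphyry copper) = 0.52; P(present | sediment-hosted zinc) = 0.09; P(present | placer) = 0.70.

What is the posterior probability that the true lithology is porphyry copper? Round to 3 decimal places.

By Bayes' rule with conditional independence, the unnormalized weight for each hypothesis is prior × ∏ likelihoods (using 1 − P(present | H) for each absent observation):
  porphyry copper: 0.17 × 0.90 × (1 − 0.52) = 0.07344
  sediment-hosted zinc: 0.50 × 0.32 × (1 − 0.09) = 0.1456
  placer: 0.33 × 0.50 × (1 − 0.70) = 0.0495
Marginal likelihood of the evidence = 0.26854.
P(porphyry copper | evidence) = 0.07344 / 0.26854 ≈ 0.273.

0.273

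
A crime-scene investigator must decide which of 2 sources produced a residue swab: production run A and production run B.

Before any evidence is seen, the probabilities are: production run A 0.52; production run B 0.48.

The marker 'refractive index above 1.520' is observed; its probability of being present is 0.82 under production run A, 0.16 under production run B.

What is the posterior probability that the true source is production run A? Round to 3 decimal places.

By Bayes' rule, the unnormalized weight for each hypothesis is prior × likelihood:
  production run A: 0.52 × 0.82 = 0.4264
  production run B: 0.48 × 0.16 = 0.0768
Marginal likelihood of the evidence = 0.5032.
P(production run A | evidence) = 0.4264 / 0.5032 ≈ 0.847.

0.847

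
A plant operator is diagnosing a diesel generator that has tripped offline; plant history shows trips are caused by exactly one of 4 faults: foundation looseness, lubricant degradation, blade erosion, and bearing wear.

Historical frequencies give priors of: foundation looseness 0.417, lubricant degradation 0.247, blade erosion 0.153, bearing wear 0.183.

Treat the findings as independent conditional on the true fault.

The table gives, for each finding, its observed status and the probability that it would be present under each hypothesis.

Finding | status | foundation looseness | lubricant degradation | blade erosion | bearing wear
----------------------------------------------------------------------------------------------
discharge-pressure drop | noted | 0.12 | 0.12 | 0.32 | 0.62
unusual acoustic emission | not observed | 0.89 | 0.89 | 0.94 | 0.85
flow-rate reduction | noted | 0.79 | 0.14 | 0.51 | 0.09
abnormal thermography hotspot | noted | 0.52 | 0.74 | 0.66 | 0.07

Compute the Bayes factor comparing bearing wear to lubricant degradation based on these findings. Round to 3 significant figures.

0.428

The Bayes factor is the ratio of the joint likelihoods of the evidence pattern under the two hypotheses (using 1 − P(present | H) for each absent finding).
  bearing wear: 0.62 × (1 − 0.85) × 0.09 × 0.07 = 0.0005859
  lubricant degradation: 0.12 × (1 − 0.89) × 0.14 × 0.74 = 0.0013675
Bayes factor = 0.0005859 / 0.0013675 ≈ 0.428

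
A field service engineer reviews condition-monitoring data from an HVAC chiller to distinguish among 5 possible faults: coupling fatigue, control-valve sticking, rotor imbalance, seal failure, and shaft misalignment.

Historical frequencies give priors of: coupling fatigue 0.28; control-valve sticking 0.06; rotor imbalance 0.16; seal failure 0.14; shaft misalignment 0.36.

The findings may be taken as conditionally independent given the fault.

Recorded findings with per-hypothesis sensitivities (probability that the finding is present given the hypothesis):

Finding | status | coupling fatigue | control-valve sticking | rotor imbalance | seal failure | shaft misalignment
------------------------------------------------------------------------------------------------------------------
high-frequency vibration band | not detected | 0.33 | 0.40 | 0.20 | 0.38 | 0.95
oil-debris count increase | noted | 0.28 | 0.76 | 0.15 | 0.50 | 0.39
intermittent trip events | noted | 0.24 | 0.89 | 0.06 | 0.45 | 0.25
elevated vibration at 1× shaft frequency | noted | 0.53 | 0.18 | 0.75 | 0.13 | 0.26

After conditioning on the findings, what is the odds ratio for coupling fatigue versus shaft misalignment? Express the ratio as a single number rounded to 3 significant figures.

14.6

Posterior odds equal prior odds times the likelihood ratio; only the two competing hypotheses matter (using 1 − P(present | H) for each absent finding).
  coupling fatigue: 0.28 × (1 − 0.33) × 0.28 × 0.24 × 0.53 = 0.0066816
  shaft misalignment: 0.36 × (1 − 0.95) × 0.39 × 0.25 × 0.26 = 0.0004563
Odds(coupling fatigue : shaft misalignment) = 0.0066816 / 0.0004563 ≈ 14.6.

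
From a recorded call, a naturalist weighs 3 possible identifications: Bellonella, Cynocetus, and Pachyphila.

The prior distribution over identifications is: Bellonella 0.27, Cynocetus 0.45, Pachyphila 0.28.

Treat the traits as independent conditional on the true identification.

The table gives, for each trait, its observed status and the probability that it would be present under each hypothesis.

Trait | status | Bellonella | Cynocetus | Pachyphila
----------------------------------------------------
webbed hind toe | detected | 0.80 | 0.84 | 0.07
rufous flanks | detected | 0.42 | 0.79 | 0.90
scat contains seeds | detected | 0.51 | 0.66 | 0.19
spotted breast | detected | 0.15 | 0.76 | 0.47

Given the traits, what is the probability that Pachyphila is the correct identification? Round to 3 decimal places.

0.010

By Bayes' rule with conditional independence, the unnormalized weight for each hypothesis is prior × ∏ likelihoods:
  Bellonella: 0.27 × 0.80 × 0.42 × 0.51 × 0.15 = 0.0069401
  Cynocetus: 0.45 × 0.84 × 0.79 × 0.66 × 0.76 = 0.14979
  Pachyphila: 0.28 × 0.07 × 0.90 × 0.19 × 0.47 = 0.0015753
The unnormalized weights sum to 0.1583.
P(Pachyphila | evidence) = 0.0015753 / 0.1583 ≈ 0.010.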